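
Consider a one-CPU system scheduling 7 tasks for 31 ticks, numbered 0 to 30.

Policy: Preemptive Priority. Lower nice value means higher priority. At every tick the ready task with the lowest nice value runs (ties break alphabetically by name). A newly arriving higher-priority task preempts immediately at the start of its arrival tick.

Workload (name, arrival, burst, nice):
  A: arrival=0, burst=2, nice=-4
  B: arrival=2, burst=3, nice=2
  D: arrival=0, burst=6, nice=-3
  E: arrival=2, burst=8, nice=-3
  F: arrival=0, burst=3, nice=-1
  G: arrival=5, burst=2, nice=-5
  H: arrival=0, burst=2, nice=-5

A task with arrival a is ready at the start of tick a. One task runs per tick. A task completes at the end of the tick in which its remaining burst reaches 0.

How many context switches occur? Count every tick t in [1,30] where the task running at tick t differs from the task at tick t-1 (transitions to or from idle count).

context switches = 8

t=0: ready={A,D,F,H} → run H
t=1: ready={A,D,F,H} → run H
t=2: ready={A,B,D,E,F} → run A
t=3: ready={A,B,D,E,F} → run A
t=4: ready={B,D,E,F} → run D
t=5: ready={B,D,E,F,G} → run G
t=6: ready={B,D,E,F,G} → run G
t=7: ready={B,D,E,F} → run D
t=8: ready={B,D,E,F} → run D
t=9: ready={B,D,E,F} → run D
t=10: ready={B,D,E,F} → run D
t=11: ready={B,D,E,F} → run D
t=12: ready={B,E,F} → run E
t=13: ready={B,E,F} → run E
t=14: ready={B,E,F} → run E
t=15: ready={B,E,F} → run E
t=16: ready={B,E,F} → run E
t=17: ready={B,E,F} → run E
t=18: ready={B,E,F} → run E
t=19: ready={B,E,F} → run E
t=20: ready={B,F} → run F
t=21: ready={B,F} → run F
t=22: ready={B,F} → run F
t=23: ready={B} → run B
t=24: ready={B} → run B
t=25: ready={B} → run B
t=26: (idle)
t=27: (idle)
t=28: (idle)
t=29: (idle)
t=30: (idle)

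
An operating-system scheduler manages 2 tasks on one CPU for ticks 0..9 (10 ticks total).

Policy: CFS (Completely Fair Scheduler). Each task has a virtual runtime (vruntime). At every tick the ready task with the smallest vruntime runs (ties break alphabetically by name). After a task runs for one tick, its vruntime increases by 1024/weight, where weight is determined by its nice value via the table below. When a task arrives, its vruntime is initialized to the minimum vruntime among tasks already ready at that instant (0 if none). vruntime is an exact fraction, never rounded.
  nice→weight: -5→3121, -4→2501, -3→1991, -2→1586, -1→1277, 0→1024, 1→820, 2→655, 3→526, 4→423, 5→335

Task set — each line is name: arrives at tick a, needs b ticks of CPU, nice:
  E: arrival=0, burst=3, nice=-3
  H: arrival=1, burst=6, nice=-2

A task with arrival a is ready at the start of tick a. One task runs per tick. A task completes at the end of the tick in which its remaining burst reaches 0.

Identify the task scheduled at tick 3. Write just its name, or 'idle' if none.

running at tick 3 = E

t=0: vr[E=0] → run E
t=1: vr[E=1024/1991 H=1024/1991] → run E
t=2: vr[E=2048/1991 H=1024/1991] → run H
t=3: vr[E=2048/1991 H=1831424/1578863] → run E
t=4: vr[H=1831424/1578863] → run H
t=5: vr[H=2850816/1578863] → run H
t=6: vr[H=3870208/1578863] → run H
t=7: vr[H=4889600/1578863] → run H
t=8: vr[H=5908992/1578863] → run H
t=9: (idle)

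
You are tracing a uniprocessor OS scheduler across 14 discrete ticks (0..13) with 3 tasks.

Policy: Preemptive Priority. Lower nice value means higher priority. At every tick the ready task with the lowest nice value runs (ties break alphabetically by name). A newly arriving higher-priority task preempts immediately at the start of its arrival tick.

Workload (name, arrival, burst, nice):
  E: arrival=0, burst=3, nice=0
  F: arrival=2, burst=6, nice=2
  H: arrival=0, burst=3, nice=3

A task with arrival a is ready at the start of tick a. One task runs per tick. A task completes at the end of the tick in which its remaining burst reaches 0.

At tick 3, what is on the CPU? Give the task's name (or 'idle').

running at tick 3 = F

t=0: ready={E,H} → run E
t=1: ready={E,H} → run E
t=2: ready={E,F,H} → run E
t=3: ready={F,H} → run F
t=4: ready={F,H} → run F
t=5: ready={F,H} → run F
t=6: ready={F,H} → run F
t=7: ready={F,H} → run F
t=8: ready={F,H} → run F
t=9: ready={H} → run H
t=10: ready={H} → run H
t=11: ready={H} → run H
t=12: (idle)
t=13: (idle)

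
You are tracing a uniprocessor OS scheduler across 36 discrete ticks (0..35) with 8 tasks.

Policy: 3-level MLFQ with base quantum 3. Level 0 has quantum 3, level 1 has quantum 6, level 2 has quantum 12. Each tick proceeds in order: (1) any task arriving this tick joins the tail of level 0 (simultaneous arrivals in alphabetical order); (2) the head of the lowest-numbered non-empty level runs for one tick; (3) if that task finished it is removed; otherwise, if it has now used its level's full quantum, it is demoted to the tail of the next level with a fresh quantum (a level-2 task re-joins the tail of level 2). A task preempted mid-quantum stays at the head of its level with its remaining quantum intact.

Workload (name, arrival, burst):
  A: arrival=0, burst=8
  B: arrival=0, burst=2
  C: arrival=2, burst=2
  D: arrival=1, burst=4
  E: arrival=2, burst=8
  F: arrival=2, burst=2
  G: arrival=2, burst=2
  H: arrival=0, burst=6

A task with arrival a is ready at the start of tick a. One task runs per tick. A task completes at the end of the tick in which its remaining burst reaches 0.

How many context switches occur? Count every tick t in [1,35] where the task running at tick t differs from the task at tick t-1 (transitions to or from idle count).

t=0: L0/L1/L2 = ABH/-/- → run A
t=1: L0/L1/L2 = ABHD/-/- → run A
t=2: L0/L1/L2 = ABHDCEFG/-/- → run A
t=3: L0/L1/L2 = BHDCEFG/A/- → run B
t=4: L0/L1/L2 = BHDCEFG/A/- → run B
t=5: L0/L1/L2 = HDCEFG/A/- → run H
t=6: L0/L1/L2 = HDCEFG/A/- → run H
t=7: L0/L1/L2 = HDCEFG/A/- → run H
t=8: L0/L1/L2 = DCEFG/AH/- → run D
t=9: L0/L1/L2 = DCEFG/AH/- → run D
t=10: L0/L1/L2 = DCEFG/AH/- → run D
t=11: L0/L1/L2 = CEFG/AHD/- → run C
t=12: L0/L1/L2 = CEFG/AHD/- → run C
t=13: L0/L1/L2 = EFG/AHD/- → run E
t=14: L0/L1/L2 = EFG/AHD/- → run E
t=15: L0/L1/L2 = EFG/AHD/- → run E
t=16: L0/L1/L2 = FG/AHDE/- → run F
t=17: L0/L1/L2 = FG/AHDE/- → run F
t=18: L0/L1/L2 = G/AHDE/- → run G
t=19: L0/L1/L2 = G/AHDE/- → run G
t=20: L0/L1/L2 = -/AHDE/- → run A
t=21: L0/L1/L2 = -/AHDE/- → run A
t=22: L0/L1/L2 = -/AHDE/- → run A
t=23: L0/L1/L2 = -/AHDE/- → run A
t=24: L0/L1/L2 = -/AHDE/- → run A
t=25: L0/L1/L2 = -/HDE/- → run H
t=26: L0/L1/L2 = -/HDE/- → run H
t=27: L0/L1/L2 = -/HDE/- → run H
t=28: L0/L1/L2 = -/DE/- → run D
t=29: L0/L1/L2 = -/E/- → run E
t=30: L0/L1/L2 = -/E/- → run E
t=31: L0/L1/L2 = -/E/- → run E
t=32: L0/L1/L2 = -/E/- → run E
t=33: L0/L1/L2 = -/E/- → run E
t=34: (idle)
t=35: (idle)

context switches = 12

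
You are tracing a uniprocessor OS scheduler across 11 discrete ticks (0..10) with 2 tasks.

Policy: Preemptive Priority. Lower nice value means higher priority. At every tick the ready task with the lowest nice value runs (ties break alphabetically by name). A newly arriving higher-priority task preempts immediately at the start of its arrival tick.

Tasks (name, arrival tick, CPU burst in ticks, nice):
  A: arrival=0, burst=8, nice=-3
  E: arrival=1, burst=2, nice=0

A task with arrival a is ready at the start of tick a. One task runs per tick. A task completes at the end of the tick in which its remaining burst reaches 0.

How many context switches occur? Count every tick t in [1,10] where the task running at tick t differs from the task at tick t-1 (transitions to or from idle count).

t=0: ready={A} → run A
t=1: ready={A,E} → run A
t=2: ready={A,E} → run A
t=3: ready={A,E} → run A
t=4: ready={A,E} → run A
t=5: ready={A,E} → run A
t=6: ready={A,E} → run A
t=7: ready={A,E} → run A
t=8: ready={E} → run E
t=9: ready={E} → run E
t=10: (idle)

context switches = 2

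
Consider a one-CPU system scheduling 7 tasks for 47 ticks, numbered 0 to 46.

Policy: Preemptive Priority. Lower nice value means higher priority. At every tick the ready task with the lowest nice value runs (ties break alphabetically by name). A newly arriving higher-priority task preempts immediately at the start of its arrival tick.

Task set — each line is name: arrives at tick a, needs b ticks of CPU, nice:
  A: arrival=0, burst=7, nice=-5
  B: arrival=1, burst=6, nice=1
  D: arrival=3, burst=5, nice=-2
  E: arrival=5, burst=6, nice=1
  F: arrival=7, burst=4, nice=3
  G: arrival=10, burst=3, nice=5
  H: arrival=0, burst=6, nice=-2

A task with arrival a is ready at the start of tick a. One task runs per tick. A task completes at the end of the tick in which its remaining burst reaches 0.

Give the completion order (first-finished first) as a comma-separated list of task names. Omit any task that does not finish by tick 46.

completion order = A, D, H, B, E, F, G

t=0: ready={A,H} → run A
t=1: ready={A,B,H} → run A
t=2: ready={A,B,H} → run A
t=3: ready={A,B,D,H} → run A
t=4: ready={A,B,D,H} → run A
t=5: ready={A,B,D,E,H} → run A
t=6: ready={A,B,D,E,H} → run A
t=7: ready={B,D,E,F,H} → run D
t=8: ready={B,D,E,F,H} → run D
t=9: ready={B,D,E,F,H} → run D
t=10: ready={B,D,E,F,G,H} → run D
t=11: ready={B,D,E,F,G,H} → run D
t=12: ready={B,E,F,G,H} → run H
t=13: ready={B,E,F,G,H} → run H
t=14: ready={B,E,F,G,H} → run H
t=15: ready={B,E,F,G,H} → run H
t=16: ready={B,E,F,G,H} → run H
t=17: ready={B,E,F,G,H} → run H
t=18: ready={B,E,F,G} → run B
t=19: ready={B,E,F,G} → run B
t=20: ready={B,E,F,G} → run B
t=21: ready={B,E,F,G} → run B
t=22: ready={B,E,F,G} → run B
t=23: ready={B,E,F,G} → run B
t=24: ready={E,F,G} → run E
t=25: ready={E,F,G} → run E
t=26: ready={E,F,G} → run E
t=27: ready={E,F,G} → run E
t=28: ready={E,F,G} → run E
t=29: ready={E,F,G} → run E
t=30: ready={F,G} → run F
t=31: ready={F,G} → run F
t=32: ready={F,G} → run F
t=33: ready={F,G} → run F
t=34: ready={G} → run G
t=35: ready={G} → run G
t=36: ready={G} → run G
t=37: (idle)
t=38: (idle)
t=39: (idle)
t=40: (idle)
t=41: (idle)
t=42: (idle)
t=43: (idle)
t=44: (idle)
t=45: (idle)
t=46: (idle)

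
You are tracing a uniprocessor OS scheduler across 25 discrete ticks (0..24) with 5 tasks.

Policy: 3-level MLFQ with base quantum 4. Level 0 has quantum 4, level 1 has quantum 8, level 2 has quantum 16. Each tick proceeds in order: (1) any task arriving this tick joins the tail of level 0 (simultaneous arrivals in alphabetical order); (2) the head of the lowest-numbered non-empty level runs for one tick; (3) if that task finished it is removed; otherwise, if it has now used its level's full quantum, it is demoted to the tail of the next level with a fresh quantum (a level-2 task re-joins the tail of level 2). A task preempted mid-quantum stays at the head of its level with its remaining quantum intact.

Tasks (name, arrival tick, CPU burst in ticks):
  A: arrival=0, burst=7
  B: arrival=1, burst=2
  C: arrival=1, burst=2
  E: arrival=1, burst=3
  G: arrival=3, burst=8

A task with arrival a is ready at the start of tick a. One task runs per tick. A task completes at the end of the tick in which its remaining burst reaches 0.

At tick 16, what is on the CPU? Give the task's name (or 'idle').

running at tick 16 = A

t=0: L0/L1/L2 = A/-/- → run A
t=1: L0/L1/L2 = ABCE/-/- → run A
t=2: L0/L1/L2 = ABCE/-/- → run A
t=3: L0/L1/L2 = ABCEG/-/- → run A
t=4: L0/L1/L2 = BCEG/A/- → run B
t=5: L0/L1/L2 = BCEG/A/- → run B
t=6: L0/L1/L2 = CEG/A/- → run C
t=7: L0/L1/L2 = CEG/A/- → run C
t=8: L0/L1/L2 = EG/A/- → run E
t=9: L0/L1/L2 = EG/A/- → run E
t=10: L0/L1/L2 = EG/A/- → run E
t=11: L0/L1/L2 = G/A/- → run G
t=12: L0/L1/L2 = G/A/- → run G
t=13: L0/L1/L2 = G/A/- → run G
t=14: L0/L1/L2 = G/A/- → run G
t=15: L0/L1/L2 = -/AG/- → run A
t=16: L0/L1/L2 = -/AG/- → run A
t=17: L0/L1/L2 = -/AG/- → run A
t=18: L0/L1/L2 = -/G/- → run G
t=19: L0/L1/L2 = -/G/- → run G
t=20: L0/L1/L2 = -/G/- → run G
t=21: L0/L1/L2 = -/G/- → run G
t=22: (idle)
t=23: (idle)
t=24: (idle)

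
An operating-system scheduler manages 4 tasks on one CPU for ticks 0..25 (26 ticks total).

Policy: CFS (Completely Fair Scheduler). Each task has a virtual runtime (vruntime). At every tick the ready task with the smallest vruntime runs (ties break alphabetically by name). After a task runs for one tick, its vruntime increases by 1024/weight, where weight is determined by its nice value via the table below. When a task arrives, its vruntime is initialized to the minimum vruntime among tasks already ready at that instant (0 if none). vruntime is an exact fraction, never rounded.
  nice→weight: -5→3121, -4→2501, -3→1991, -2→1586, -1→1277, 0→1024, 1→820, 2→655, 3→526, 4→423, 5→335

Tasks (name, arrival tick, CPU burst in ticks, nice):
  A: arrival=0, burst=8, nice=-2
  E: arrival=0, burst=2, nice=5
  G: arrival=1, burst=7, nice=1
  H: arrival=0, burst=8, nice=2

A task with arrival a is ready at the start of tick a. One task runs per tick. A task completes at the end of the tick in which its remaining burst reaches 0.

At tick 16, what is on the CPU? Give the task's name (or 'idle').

t=0: vr[A=0 E=0 H=0] → run A
t=1: vr[A=512/793 E=0 G=0 H=0] → run E
t=2: vr[A=512/793 E=1024/335 G=0 H=0] → run G
t=3: vr[A=512/793 E=1024/335 G=256/205 H=0] → run H
t=4: vr[A=512/793 E=1024/335 G=256/205 H=1024/655] → run A
t=5: vr[A=1024/793 E=1024/335 G=256/205 H=1024/655] → run G
t=6: vr[A=1024/793 E=1024/335 G=512/205 H=1024/655] → run A
t=7: vr[A=1536/793 E=1024/335 G=512/205 H=1024/655] → run H
t=8: vr[A=1536/793 E=1024/335 G=512/205 H=2048/655] → run A
t=9: vr[A=2048/793 E=1024/335 G=512/205 H=2048/655] → run G
t=10: vr[A=2048/793 E=1024/335 G=768/205 H=2048/655] → run A
t=11: vr[A=2560/793 E=1024/335 G=768/205 H=2048/655] → run E
t=12: vr[A=2560/793 G=768/205 H=2048/655] → run H
t=13: vr[A=2560/793 G=768/205 H=3072/655] → run A
t=14: vr[A=3072/793 G=768/205 H=3072/655] → run G
t=15: vr[A=3072/793 G=1024/205 H=3072/655] → run A
t=16: vr[A=3584/793 G=1024/205 H=3072/655] → run A
t=17: vr[G=1024/205 H=3072/655] → run H
t=18: vr[G=1024/205 H=4096/655] → run G
t=19: vr[G=256/41 H=4096/655] → run G
t=20: vr[G=1536/205 H=4096/655] → run H
t=21: vr[G=1536/205 H=1024/131] → run G
t=22: vr[H=1024/131] → run H
t=23: vr[H=6144/655] → run H
t=24: vr[H=7168/655] → run H
t=25: (idle)

running at tick 16 = A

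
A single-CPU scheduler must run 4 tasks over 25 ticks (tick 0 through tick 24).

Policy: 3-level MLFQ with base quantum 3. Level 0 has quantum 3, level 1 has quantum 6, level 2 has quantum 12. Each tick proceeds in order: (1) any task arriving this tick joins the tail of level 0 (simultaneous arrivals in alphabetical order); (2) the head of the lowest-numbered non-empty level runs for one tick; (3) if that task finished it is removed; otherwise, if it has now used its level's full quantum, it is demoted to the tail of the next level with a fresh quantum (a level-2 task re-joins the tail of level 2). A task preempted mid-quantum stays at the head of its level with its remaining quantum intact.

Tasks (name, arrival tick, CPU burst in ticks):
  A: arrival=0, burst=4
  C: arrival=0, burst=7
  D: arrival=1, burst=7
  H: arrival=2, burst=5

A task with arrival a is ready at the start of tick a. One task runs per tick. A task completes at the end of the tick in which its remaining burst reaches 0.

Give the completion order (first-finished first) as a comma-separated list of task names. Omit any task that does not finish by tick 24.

t=0: L0/L1/L2 = AC/-/- → run A
t=1: L0/L1/L2 = ACD/-/- → run A
t=2: L0/L1/L2 = ACDH/-/- → run A
t=3: L0/L1/L2 = CDH/A/- → run C
t=4: L0/L1/L2 = CDH/A/- → run C
t=5: L0/L1/L2 = CDH/A/- → run C
t=6: L0/L1/L2 = DH/AC/- → run D
t=7: L0/L1/L2 = DH/AC/- → run D
t=8: L0/L1/L2 = DH/AC/- → run D
t=9: L0/L1/L2 = H/ACD/- → run H
t=10: L0/L1/L2 = H/ACD/- → run H
t=11: L0/L1/L2 = H/ACD/- → run H
t=12: L0/L1/L2 = -/ACDH/- → run A
t=13: L0/L1/L2 = -/CDH/- → run C
t=14: L0/L1/L2 = -/CDH/- → run C
t=15: L0/L1/L2 = -/CDH/- → run C
t=16: L0/L1/L2 = -/CDH/- → run C
t=17: L0/L1/L2 = -/DH/- → run D
t=18: L0/L1/L2 = -/DH/- → run D
t=19: L0/L1/L2 = -/DH/- → run D
t=20: L0/L1/L2 = -/DH/- → run D
t=21: L0/L1/L2 = -/H/- → run H
t=22: L0/L1/L2 = -/H/- → run H
t=23: (idle)
t=24: (idle)

completion order = A, C, D, H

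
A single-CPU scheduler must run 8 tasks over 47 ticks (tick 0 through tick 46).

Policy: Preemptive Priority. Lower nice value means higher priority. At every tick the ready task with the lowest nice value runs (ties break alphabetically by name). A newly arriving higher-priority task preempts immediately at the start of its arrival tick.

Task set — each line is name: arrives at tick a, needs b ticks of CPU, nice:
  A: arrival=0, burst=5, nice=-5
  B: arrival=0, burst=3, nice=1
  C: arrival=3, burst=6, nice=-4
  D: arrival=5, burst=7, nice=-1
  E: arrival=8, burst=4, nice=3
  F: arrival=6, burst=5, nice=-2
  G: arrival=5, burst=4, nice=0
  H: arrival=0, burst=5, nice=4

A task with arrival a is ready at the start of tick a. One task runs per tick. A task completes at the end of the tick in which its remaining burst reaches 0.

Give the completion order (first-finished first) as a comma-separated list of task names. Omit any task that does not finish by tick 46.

completion order = A, C, F, D, G, B, E, H

t=0: ready={A,B,H} → run A
t=1: ready={A,B,H} → run A
t=2: ready={A,B,H} → run A
t=3: ready={A,B,C,H} → run A
t=4: ready={A,B,C,H} → run A
t=5: ready={B,C,D,G,H} → run C
t=6: ready={B,C,D,F,G,H} → run C
t=7: ready={B,C,D,F,G,H} → run C
t=8: ready={B,C,D,E,F,G,H} → run C
t=9: ready={B,C,D,E,F,G,H} → run C
t=10: ready={B,C,D,E,F,G,H} → run C
t=11: ready={B,D,E,F,G,H} → run F
t=12: ready={B,D,E,F,G,H} → run F
t=13: ready={B,D,E,F,G,H} → run F
t=14: ready={B,D,E,F,G,H} → run F
t=15: ready={B,D,E,F,G,H} → run F
t=16: ready={B,D,E,G,H} → run D
t=17: ready={B,D,E,G,H} → run D
t=18: ready={B,D,E,G,H} → run D
t=19: ready={B,D,E,G,H} → run D
t=20: ready={B,D,E,G,H} → run D
t=21: ready={B,D,E,G,H} → run D
t=22: ready={B,D,E,G,H} → run D
t=23: ready={B,E,G,H} → run G
t=24: ready={B,E,G,H} → run G
t=25: ready={B,E,G,H} → run G
t=26: ready={B,E,G,H} → run G
t=27: ready={B,E,H} → run B
t=28: ready={B,E,H} → run B
t=29: ready={B,E,H} → run B
t=30: ready={E,H} → run E
t=31: ready={E,H} → run E
t=32: ready={E,H} → run E
t=33: ready={E,H} → run E
t=34: ready={H} → run H
t=35: ready={H} → run H
t=36: ready={H} → run H
t=37: ready={H} → run H
t=38: ready={H} → run H
t=39: (idle)
t=40: (idle)
t=41: (idle)
t=42: (idle)
t=43: (idle)
t=44: (idle)
t=45: (idle)
t=46: (idle)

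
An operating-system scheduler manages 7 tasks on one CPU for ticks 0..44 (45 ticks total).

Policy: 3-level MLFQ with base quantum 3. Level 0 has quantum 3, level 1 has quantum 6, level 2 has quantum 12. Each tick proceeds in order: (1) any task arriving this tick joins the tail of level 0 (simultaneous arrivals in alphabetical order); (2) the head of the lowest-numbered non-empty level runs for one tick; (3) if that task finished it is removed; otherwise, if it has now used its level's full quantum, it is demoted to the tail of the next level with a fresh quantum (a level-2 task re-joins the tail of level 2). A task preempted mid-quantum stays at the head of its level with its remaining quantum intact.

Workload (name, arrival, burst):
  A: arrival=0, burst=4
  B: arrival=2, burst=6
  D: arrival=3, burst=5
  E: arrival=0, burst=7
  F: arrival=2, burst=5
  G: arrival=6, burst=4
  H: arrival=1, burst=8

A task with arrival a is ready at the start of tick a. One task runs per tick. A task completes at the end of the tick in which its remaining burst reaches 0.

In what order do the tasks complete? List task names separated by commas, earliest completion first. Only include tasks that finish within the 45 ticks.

t=0: L0/L1/L2 = AE/-/- → run A
t=1: L0/L1/L2 = AEH/-/- → run A
t=2: L0/L1/L2 = AEHBF/-/- → run A
t=3: L0/L1/L2 = EHBFD/A/- → run E
t=4: L0/L1/L2 = EHBFD/A/- → run E
t=5: L0/L1/L2 = EHBFD/A/- → run E
t=6: L0/L1/L2 = HBFDG/AE/- → run H
t=7: L0/L1/L2 = HBFDG/AE/- → run H
t=8: L0/L1/L2 = HBFDG/AE/- → run H
t=9: L0/L1/L2 = BFDG/AEH/- → run B
t=10: L0/L1/L2 = BFDG/AEH/- → run B
t=11: L0/L1/L2 = BFDG/AEH/- → run B
t=12: L0/L1/L2 = FDG/AEHB/- → run F
t=13: L0/L1/L2 = FDG/AEHB/- → run F
t=14: L0/L1/L2 = FDG/AEHB/- → run F
t=15: L0/L1/L2 = DG/AEHBF/- → run D
t=16: L0/L1/L2 = DG/AEHBF/- → run D
t=17: L0/L1/L2 = DG/AEHBF/- → run D
t=18: L0/L1/L2 = G/AEHBFD/- → run G
t=19: L0/L1/L2 = G/AEHBFD/- → run G
t=20: L0/L1/L2 = G/AEHBFD/- → run G
t=21: L0/L1/L2 = -/AEHBFDG/- → run A
t=22: L0/L1/L2 = -/EHBFDG/- → run E
t=23: L0/L1/L2 = -/EHBFDG/- → run E
t=24: L0/L1/L2 = -/EHBFDG/- → run E
t=25: L0/L1/L2 = -/EHBFDG/- → run E
t=26: L0/L1/L2 = -/HBFDG/- → run H
t=27: L0/L1/L2 = -/HBFDG/- → run H
t=28: L0/L1/L2 = -/HBFDG/- → run H
t=29: L0/L1/L2 = -/HBFDG/- → run H
t=30: L0/L1/L2 = -/HBFDG/- → run H
t=31: L0/L1/L2 = -/BFDG/- → run B
t=32: L0/L1/L2 = -/BFDG/- → run B
t=33: L0/L1/L2 = -/BFDG/- → run B
t=34: L0/L1/L2 = -/FDG/- → run F
t=35: L0/L1/L2 = -/FDG/- → run F
t=36: L0/L1/L2 = -/DG/- → run D
t=37: L0/L1/L2 = -/DG/- → run D
t=38: L0/L1/L2 = -/G/- → run G
t=39: (idle)
t=40: (idle)
t=41: (idle)
t=42: (idle)
t=43: (idle)
t=44: (idle)

completion order = A, E, H, B, F, D, G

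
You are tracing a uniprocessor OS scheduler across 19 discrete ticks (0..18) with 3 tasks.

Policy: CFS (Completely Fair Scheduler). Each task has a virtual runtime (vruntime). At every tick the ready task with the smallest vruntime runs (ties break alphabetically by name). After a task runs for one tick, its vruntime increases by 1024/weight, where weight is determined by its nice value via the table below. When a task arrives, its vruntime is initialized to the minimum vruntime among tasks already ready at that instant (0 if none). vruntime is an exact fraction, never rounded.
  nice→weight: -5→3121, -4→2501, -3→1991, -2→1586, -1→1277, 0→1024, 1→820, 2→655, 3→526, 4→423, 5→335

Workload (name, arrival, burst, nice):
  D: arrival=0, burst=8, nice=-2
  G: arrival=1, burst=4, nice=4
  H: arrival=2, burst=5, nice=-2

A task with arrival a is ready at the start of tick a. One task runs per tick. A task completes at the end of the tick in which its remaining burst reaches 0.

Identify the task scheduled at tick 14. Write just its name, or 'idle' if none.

t=0: vr[D=0] → run D
t=1: vr[D=512/793 G=512/793] → run D
t=2: vr[D=1024/793 G=512/793 H=512/793] → run G
t=3: vr[D=1024/793 G=1028608/335439 H=512/793] → run H
t=4: vr[D=1024/793 G=1028608/335439 H=1024/793] → run D
t=5: vr[D=1536/793 G=1028608/335439 H=1024/793] → run H
t=6: vr[D=1536/793 G=1028608/335439 H=1536/793] → run D
t=7: vr[D=2048/793 G=1028608/335439 H=1536/793] → run H
t=8: vr[D=2048/793 G=1028608/335439 H=2048/793] → run D
t=9: vr[D=2560/793 G=1028608/335439 H=2048/793] → run H
t=10: vr[D=2560/793 G=1028608/335439 H=2560/793] → run G
t=11: vr[D=2560/793 G=1840640/335439 H=2560/793] → run D
t=12: vr[D=3072/793 G=1840640/335439 H=2560/793] → run H
t=13: vr[D=3072/793 G=1840640/335439] → run D
t=14: vr[D=3584/793 G=1840640/335439] → run D
t=15: vr[G=1840640/335439] → run G
t=16: vr[G=884224/111813] → run G
t=17: (idle)
t=18: (idle)

running at tick 14 = D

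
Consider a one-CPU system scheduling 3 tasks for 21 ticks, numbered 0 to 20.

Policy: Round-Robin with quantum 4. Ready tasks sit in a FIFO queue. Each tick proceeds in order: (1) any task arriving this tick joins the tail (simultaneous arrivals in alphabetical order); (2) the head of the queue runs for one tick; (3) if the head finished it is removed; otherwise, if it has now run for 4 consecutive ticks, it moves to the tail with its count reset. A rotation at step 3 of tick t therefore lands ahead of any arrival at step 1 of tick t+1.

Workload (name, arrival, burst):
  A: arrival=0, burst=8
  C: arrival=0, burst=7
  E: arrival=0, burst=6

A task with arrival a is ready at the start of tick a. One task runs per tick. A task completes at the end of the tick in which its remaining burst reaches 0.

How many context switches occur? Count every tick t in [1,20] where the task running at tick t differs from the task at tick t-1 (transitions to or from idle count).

context switches = 5

t=0: queue=[A,C,E] q_used=0 → run A
t=1: queue=[A,C,E] q_used=1 → run A
t=2: queue=[A,C,E] q_used=2 → run A
t=3: queue=[A,C,E] q_used=3 → run A
t=4: queue=[C,E,A] q_used=0 → run C
t=5: queue=[C,E,A] q_used=1 → run C
t=6: queue=[C,E,A] q_used=2 → run C
t=7: queue=[C,E,A] q_used=3 → run C
t=8: queue=[E,A,C] q_used=0 → run E
t=9: queue=[E,A,C] q_used=1 → run E
t=10: queue=[E,A,C] q_used=2 → run E
t=11: queue=[E,A,C] q_used=3 → run E
t=12: queue=[A,C,E] q_used=0 → run A
t=13: queue=[A,C,E] q_used=1 → run A
t=14: queue=[A,C,E] q_used=2 → run A
t=15: queue=[A,C,E] q_used=3 → run A
t=16: queue=[C,E] q_used=0 → run C
t=17: queue=[C,E] q_used=1 → run C
t=18: queue=[C,E] q_used=2 → run C
t=19: queue=[E] q_used=0 → run E
t=20: queue=[E] q_used=1 → run E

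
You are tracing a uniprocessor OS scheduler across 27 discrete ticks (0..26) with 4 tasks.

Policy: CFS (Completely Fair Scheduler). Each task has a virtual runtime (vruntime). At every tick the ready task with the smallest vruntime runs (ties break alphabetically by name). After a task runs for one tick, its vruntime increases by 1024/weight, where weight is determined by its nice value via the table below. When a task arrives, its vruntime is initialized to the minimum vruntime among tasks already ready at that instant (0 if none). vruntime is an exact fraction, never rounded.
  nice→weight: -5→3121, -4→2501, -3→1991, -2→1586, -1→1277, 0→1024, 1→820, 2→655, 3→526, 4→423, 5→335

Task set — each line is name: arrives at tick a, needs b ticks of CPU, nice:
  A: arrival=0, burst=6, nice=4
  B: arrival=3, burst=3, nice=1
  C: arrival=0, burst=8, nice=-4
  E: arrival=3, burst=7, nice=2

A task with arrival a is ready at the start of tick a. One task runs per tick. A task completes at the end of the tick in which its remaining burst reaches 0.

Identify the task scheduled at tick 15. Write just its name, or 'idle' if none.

running at tick 15 = E

t=0: vr[A=0 C=0] → run A
t=1: vr[A=1024/423 C=0] → run C
t=2: vr[A=1024/423 C=1024/2501] → run C
t=3: vr[A=1024/423 B=2048/2501 C=2048/2501 E=2048/2501] → run B
t=4: vr[A=1024/423 B=25856/12505 C=2048/2501 E=2048/2501] → run C
t=5: vr[A=1024/423 B=25856/12505 C=3072/2501 E=2048/2501] → run E
t=6: vr[A=1024/423 B=25856/12505 C=3072/2501 E=3902464/1638155] → run C
t=7: vr[A=1024/423 B=25856/12505 C=4096/2501 E=3902464/1638155] → run C
t=8: vr[A=1024/423 B=25856/12505 C=5120/2501 E=3902464/1638155] → run C
t=9: vr[A=1024/423 B=25856/12505 C=6144/2501 E=3902464/1638155] → run B
t=10: vr[A=1024/423 B=41472/12505 C=6144/2501 E=3902464/1638155] → run E
t=11: vr[A=1024/423 B=41472/12505 C=6144/2501 E=6463488/1638155] → run A
t=12: vr[A=2048/423 B=41472/12505 C=6144/2501 E=6463488/1638155] → run C
t=13: vr[A=2048/423 B=41472/12505 C=7168/2501 E=6463488/1638155] → run C
t=14: vr[A=2048/423 B=41472/12505 E=6463488/1638155] → run B
t=15: vr[A=2048/423 E=6463488/1638155] → run E
t=16: vr[A=2048/423 E=9024512/1638155] → run A
t=17: vr[A=1024/141 E=9024512/1638155] → run E
t=18: vr[A=1024/141 E=11585536/1638155] → run E
t=19: vr[A=1024/141 E=2829312/327631] → run A
t=20: vr[A=4096/423 E=2829312/327631] → run E
t=21: vr[A=4096/423 E=16707584/1638155] → run A
t=22: vr[A=5120/423 E=16707584/1638155] → run E
t=23: vr[A=5120/423] → run A
t=24: (idle)
t=25: (idle)
t=26: (idle)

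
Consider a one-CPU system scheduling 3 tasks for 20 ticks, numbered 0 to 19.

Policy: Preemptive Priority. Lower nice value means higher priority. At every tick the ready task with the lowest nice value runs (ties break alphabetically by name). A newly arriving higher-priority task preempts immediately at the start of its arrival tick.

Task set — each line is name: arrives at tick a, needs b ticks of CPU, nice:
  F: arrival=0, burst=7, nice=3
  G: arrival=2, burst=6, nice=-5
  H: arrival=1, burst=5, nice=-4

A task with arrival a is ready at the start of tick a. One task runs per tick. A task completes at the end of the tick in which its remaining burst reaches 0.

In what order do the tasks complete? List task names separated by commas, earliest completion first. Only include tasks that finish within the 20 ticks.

completion order = G, H, F

t=0: ready={F} → run F
t=1: ready={F,H} → run H
t=2: ready={F,G,H} → run G
t=3: ready={F,G,H} → run G
t=4: ready={F,G,H} → run G
t=5: ready={F,G,H} → run G
t=6: ready={F,G,H} → run G
t=7: ready={F,G,H} → run G
t=8: ready={F,H} → run H
t=9: ready={F,H} → run H
t=10: ready={F,H} → run H
t=11: ready={F,H} → run H
t=12: ready={F} → run F
t=13: ready={F} → run F
t=14: ready={F} → run F
t=15: ready={F} → run F
t=16: ready={F} → run F
t=17: ready={F} → run F
t=18: (idle)
t=19: (idle)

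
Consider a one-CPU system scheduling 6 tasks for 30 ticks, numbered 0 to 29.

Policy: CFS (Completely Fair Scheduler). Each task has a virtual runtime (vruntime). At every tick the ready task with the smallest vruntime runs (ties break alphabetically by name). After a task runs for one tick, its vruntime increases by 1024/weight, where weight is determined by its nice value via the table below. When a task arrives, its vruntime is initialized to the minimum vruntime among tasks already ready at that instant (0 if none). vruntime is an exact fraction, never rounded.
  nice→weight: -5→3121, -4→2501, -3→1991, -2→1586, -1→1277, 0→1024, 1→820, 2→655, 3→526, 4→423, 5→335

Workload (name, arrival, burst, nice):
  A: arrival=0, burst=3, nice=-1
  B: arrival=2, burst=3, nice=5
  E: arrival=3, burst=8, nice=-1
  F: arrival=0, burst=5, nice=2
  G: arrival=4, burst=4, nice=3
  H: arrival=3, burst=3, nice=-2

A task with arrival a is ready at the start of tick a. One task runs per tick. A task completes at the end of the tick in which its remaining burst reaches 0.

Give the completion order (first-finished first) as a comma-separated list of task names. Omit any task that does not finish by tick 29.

completion order = A, H, F, E, G, B

t=0: vr[A=0 F=0] → run A
t=1: vr[A=1024/1277 F=0] → run F
t=2: vr[A=1024/1277 B=1024/1277 F=1024/655] → run A
t=3: vr[A=2048/1277 B=1024/1277 E=1024/1277 F=1024/655 H=1024/1277] → run B
t=4: vr[A=2048/1277 B=1650688/427795 E=1024/1277 F=1024/655 G=1024/1277 H=1024/1277] → run E
t=5: vr[A=2048/1277 B=1650688/427795 E=2048/1277 F=1024/655 G=1024/1277 H=1024/1277] → run G
t=6: vr[A=2048/1277 B=1650688/427795 E=2048/1277 F=1024/655 G=923136/335851 H=1024/1277] → run H
t=7: vr[A=2048/1277 B=1650688/427795 E=2048/1277 F=1024/655 G=923136/335851 H=1465856/1012661] → run H
t=8: vr[A=2048/1277 B=1650688/427795 E=2048/1277 F=1024/655 G=923136/335851 H=2119680/1012661] → run F
t=9: vr[A=2048/1277 B=1650688/427795 E=2048/1277 F=2048/655 G=923136/335851 H=2119680/1012661] → run A
t=10: vr[B=1650688/427795 E=2048/1277 F=2048/655 G=923136/335851 H=2119680/1012661] → run E
t=11: vr[B=1650688/427795 E=3072/1277 F=2048/655 G=923136/335851 H=2119680/1012661] → run H
t=12: vr[B=1650688/427795 E=3072/1277 F=2048/655 G=923136/335851] → run E
t=13: vr[B=1650688/427795 E=4096/1277 F=2048/655 G=923136/335851] → run G
t=14: vr[B=1650688/427795 E=4096/1277 F=2048/655 G=1576960/335851] → run F
t=15: vr[B=1650688/427795 E=4096/1277 F=3072/655 G=1576960/335851] → run E
t=16: vr[B=1650688/427795 E=5120/1277 F=3072/655 G=1576960/335851] → run B
t=17: vr[B=2958336/427795 E=5120/1277 F=3072/655 G=1576960/335851] → run E
t=18: vr[B=2958336/427795 E=6144/1277 F=3072/655 G=1576960/335851] → run F
t=19: vr[B=2958336/427795 E=6144/1277 F=4096/655 G=1576960/335851] → run G
t=20: vr[B=2958336/427795 E=6144/1277 F=4096/655 G=2230784/335851] → run E
t=21: vr[B=2958336/427795 E=7168/1277 F=4096/655 G=2230784/335851] → run E
t=22: vr[B=2958336/427795 E=8192/1277 F=4096/655 G=2230784/335851] → run F
t=23: vr[B=2958336/427795 E=8192/1277 G=2230784/335851] → run E
t=24: vr[B=2958336/427795 G=2230784/335851] → run G
t=25: vr[B=2958336/427795] → run B
t=26: (idle)
t=27: (idle)
t=28: (idle)
t=29: (idle)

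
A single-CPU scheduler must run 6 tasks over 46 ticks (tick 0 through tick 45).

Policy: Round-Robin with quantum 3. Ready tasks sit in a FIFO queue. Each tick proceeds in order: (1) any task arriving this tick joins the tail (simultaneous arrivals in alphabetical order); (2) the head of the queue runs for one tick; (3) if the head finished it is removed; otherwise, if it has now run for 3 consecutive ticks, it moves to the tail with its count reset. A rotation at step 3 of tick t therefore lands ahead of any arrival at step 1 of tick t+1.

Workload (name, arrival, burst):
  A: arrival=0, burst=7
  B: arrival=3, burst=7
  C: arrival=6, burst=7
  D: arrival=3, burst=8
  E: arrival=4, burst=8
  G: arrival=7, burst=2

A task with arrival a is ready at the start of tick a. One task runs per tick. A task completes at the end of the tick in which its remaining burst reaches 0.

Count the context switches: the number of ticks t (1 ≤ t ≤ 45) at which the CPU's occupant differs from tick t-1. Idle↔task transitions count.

context switches = 15

t=0: queue=[A] q_used=0 → run A
t=1: queue=[A] q_used=1 → run A
t=2: queue=[A] q_used=2 → run A
t=3: queue=[A,B,D] q_used=0 → run A
t=4: queue=[A,B,D,E] q_used=1 → run A
t=5: queue=[A,B,D,E] q_used=2 → run A
t=6: queue=[B,D,E,A,C] q_used=0 → run B
t=7: queue=[B,D,E,A,C,G] q_used=1 → run B
t=8: queue=[B,D,E,A,C,G] q_used=2 → run B
t=9: queue=[D,E,A,C,G,B] q_used=0 → run D
t=10: queue=[D,E,A,C,G,B] q_used=1 → run D
t=11: queue=[D,E,A,C,G,B] q_used=2 → run D
t=12: queue=[E,A,C,G,B,D] q_used=0 → run E
t=13: queue=[E,A,C,G,B,D] q_used=1 → run E
t=14: queue=[E,A,C,G,B,D] q_used=2 → run E
t=15: queue=[A,C,G,B,D,E] q_used=0 → run A
t=16: queue=[C,G,B,D,E] q_used=0 → run C
t=17: queue=[C,G,B,D,E] q_used=1 → run C
t=18: queue=[C,G,B,D,E] q_used=2 → run C
t=19: queue=[G,B,D,E,C] q_used=0 → run G
t=20: queue=[G,B,D,E,C] q_used=1 → run G
t=21: queue=[B,D,E,C] q_used=0 → run B
t=22: queue=[B,D,E,C] q_used=1 → run B
t=23: queue=[B,D,E,C] q_used=2 → run B
t=24: queue=[D,E,C,B] q_used=0 → run D
t=25: queue=[D,E,C,B] q_used=1 → run D
t=26: queue=[D,E,C,B] q_used=2 → run D
t=27: queue=[E,C,B,D] q_used=0 → run E
t=28: queue=[E,C,B,D] q_used=1 → run E
t=29: queue=[E,C,B,D] q_used=2 → run E
t=30: queue=[C,B,D,E] q_used=0 → run C
t=31: queue=[C,B,D,E] q_used=1 → run C
t=32: queue=[C,B,D,E] q_used=2 → run C
t=33: queue=[B,D,E,C] q_used=0 → run B
t=34: queue=[D,E,C] q_used=0 → run D
t=35: queue=[D,E,C] q_used=1 → run D
t=36: queue=[E,C] q_used=0 → run E
t=37: queue=[E,C] q_used=1 → run E
t=38: queue=[C] q_used=0 → run C
t=39: (idle)
t=40: (idle)
t=41: (idle)
t=42: (idle)
t=43: (idle)
t=44: (idle)
t=45: (idle)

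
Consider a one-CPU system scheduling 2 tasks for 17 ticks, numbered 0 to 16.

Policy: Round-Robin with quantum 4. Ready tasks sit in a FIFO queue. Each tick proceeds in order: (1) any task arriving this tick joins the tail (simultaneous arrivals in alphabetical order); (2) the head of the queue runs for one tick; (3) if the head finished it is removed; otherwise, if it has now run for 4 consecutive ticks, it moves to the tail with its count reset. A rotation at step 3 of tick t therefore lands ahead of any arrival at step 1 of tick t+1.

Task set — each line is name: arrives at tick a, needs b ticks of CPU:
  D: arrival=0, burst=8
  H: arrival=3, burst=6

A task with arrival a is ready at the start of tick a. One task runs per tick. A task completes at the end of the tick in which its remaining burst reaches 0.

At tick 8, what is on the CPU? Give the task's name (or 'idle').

running at tick 8 = D

t=0: queue=[D] q_used=0 → run D
t=1: queue=[D] q_used=1 → run D
t=2: queue=[D] q_used=2 → run D
t=3: queue=[D,H] q_used=3 → run D
t=4: queue=[H,D] q_used=0 → run H
t=5: queue=[H,D] q_used=1 → run H
t=6: queue=[H,D] q_used=2 → run H
t=7: queue=[H,D] q_used=3 → run H
t=8: queue=[D,H] q_used=0 → run D
t=9: queue=[D,H] q_used=1 → run D
t=10: queue=[D,H] q_used=2 → run D
t=11: queue=[D,H] q_used=3 → run D
t=12: queue=[H] q_used=0 → run H
t=13: queue=[H] q_used=1 → run H
t=14: (idle)
t=15: (idle)
t=16: (idle)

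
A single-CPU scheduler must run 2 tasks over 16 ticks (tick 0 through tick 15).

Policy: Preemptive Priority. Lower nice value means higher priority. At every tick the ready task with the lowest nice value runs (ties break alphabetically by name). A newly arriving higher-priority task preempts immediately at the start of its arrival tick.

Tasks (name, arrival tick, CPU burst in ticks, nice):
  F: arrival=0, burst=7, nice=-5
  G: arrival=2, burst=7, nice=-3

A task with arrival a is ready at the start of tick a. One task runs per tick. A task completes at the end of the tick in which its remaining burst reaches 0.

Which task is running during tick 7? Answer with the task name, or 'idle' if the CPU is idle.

running at tick 7 = G

t=0: ready={F} → run F
t=1: ready={F} → run F
t=2: ready={F,G} → run F
t=3: ready={F,G} → run F
t=4: ready={F,G} → run F
t=5: ready={F,G} → run F
t=6: ready={F,G} → run F
t=7: ready={G} → run G
t=8: ready={G} → run G
t=9: ready={G} → run G
t=10: ready={G} → run G
t=11: ready={G} → run G
t=12: ready={G} → run G
t=13: ready={G} → run G
t=14: (idle)
t=15: (idle)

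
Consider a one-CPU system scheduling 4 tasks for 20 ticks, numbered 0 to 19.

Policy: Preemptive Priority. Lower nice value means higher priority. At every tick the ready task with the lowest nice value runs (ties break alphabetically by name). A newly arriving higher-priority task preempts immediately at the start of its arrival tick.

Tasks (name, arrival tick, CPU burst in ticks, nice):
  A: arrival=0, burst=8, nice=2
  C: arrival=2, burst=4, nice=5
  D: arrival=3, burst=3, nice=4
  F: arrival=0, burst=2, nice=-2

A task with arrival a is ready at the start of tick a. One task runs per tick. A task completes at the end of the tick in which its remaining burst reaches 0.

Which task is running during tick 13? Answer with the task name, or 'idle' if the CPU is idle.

t=0: ready={A,F} → run F
t=1: ready={A,F} → run F
t=2: ready={A,C} → run A
t=3: ready={A,C,D} → run A
t=4: ready={A,C,D} → run A
t=5: ready={A,C,D} → run A
t=6: ready={A,C,D} → run A
t=7: ready={A,C,D} → run A
t=8: ready={A,C,D} → run A
t=9: ready={A,C,D} → run A
t=10: ready={C,D} → run D
t=11: ready={C,D} → run D
t=12: ready={C,D} → run D
t=13: ready={C} → run C
t=14: ready={C} → run C
t=15: ready={C} → run C
t=16: ready={C} → run C
t=17: (idle)
t=18: (idle)
t=19: (idle)

running at tick 13 = C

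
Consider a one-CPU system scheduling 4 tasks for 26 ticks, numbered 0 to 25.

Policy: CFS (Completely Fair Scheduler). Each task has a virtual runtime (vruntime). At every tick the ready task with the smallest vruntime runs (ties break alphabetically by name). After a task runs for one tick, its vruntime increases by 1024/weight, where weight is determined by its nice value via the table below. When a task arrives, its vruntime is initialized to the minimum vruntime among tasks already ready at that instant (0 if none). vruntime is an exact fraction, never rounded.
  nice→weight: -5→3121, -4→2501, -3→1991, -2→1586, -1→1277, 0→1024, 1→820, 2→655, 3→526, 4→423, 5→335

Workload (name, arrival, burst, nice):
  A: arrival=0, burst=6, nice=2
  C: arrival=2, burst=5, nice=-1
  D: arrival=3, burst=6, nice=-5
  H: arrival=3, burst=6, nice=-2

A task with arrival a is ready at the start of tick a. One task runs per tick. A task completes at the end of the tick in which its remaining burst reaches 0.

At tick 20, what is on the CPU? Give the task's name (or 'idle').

running at tick 20 = C

t=0: vr[A=0] → run A
t=1: vr[A=1024/655] → run A
t=2: vr[A=2048/655 C=2048/655] → run A
t=3: vr[A=3072/655 C=2048/655 D=2048/655 H=2048/655] → run C
t=4: vr[A=3072/655 C=3286016/836435 D=2048/655 H=2048/655] → run D
t=5: vr[A=3072/655 C=3286016/836435 D=7062528/2044255 H=2048/655] → run H
t=6: vr[A=3072/655 C=3286016/836435 D=7062528/2044255 H=1959424/519415] → run D
t=7: vr[A=3072/655 C=3286016/836435 D=7733248/2044255 H=1959424/519415] → run H
t=8: vr[A=3072/655 C=3286016/836435 D=7733248/2044255 H=2294784/519415] → run D
t=9: vr[A=3072/655 C=3286016/836435 D=8403968/2044255 H=2294784/519415] → run C
t=10: vr[A=3072/655 C=3956736/836435 D=8403968/2044255 H=2294784/519415] → run D
t=11: vr[A=3072/655 C=3956736/836435 D=9074688/2044255 H=2294784/519415] → run H
t=12: vr[A=3072/655 C=3956736/836435 D=9074688/2044255 H=2630144/519415] → run D
t=13: vr[A=3072/655 C=3956736/836435 D=9745408/2044255 H=2630144/519415] → run A
t=14: vr[A=4096/655 C=3956736/836435 D=9745408/2044255 H=2630144/519415] → run C
t=15: vr[A=4096/655 C=4627456/836435 D=9745408/2044255 H=2630144/519415] → run D
t=16: vr[A=4096/655 C=4627456/836435 H=2630144/519415] → run H
t=17: vr[A=4096/655 C=4627456/836435 H=2965504/519415] → run C
t=18: vr[A=4096/655 C=5298176/836435 H=2965504/519415] → run H
t=19: vr[A=4096/655 C=5298176/836435 H=3300864/519415] → run A
t=20: vr[A=1024/131 C=5298176/836435 H=3300864/519415] → run C
t=21: vr[A=1024/131 H=3300864/519415] → run H
t=22: vr[A=1024/131] → run A
t=23: (idle)
t=24: (idle)
t=25: (idle)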